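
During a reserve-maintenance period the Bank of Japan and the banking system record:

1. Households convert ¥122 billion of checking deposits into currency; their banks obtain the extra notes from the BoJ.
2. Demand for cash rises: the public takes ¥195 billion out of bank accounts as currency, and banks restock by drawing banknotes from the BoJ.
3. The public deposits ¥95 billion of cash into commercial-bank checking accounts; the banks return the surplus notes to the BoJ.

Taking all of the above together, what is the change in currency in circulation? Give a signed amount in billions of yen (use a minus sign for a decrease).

+¥222 billion

BoJ balance sheet:
  Assets:      no change
  Liabilities: Bank reserves −¥222B, Currency in circulation +¥222B
Commercial banking system:
  Assets:      Reserves at CB −¥222B
  Liabilities: Checkable deposits −¥222B
So the change in currency in circulation is +¥222 billion.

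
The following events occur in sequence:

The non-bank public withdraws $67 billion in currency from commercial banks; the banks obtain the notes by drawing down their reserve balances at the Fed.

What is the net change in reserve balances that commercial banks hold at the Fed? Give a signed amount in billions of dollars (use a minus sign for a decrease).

Fed balance sheet:
  Assets:      no change
  Liabilities: Bank reserves −$67B, Currency in circulation +$67B
So the change in reserve balances that commercial banks hold at the Fed is -$67 billion.

-$67 billion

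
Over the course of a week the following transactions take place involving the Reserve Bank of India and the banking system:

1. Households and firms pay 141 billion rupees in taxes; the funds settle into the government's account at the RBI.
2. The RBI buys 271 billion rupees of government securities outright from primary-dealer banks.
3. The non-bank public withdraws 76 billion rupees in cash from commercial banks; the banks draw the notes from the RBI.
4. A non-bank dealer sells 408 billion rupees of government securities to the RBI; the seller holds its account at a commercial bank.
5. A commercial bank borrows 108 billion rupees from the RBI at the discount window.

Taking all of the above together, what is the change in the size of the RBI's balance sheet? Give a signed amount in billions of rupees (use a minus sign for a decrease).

Government account inflow 141 billion rupees: only the composition of liabilities changes → 0.
OMO purchase (from banks) 271 billion rupees: an RBI asset is acquired → +271B.
Currency withdrawal 76 billion rupees: only the composition of liabilities changes → 0.
Asset purchase (from non-banks) 408 billion rupees: an RBI asset is acquired → +408B.
Discount-window loan 108 billion rupees: an RBI asset is acquired → +108B.
Net: 0 + 271 + 0 + 408 + 108 = +787 billion.

+787 billion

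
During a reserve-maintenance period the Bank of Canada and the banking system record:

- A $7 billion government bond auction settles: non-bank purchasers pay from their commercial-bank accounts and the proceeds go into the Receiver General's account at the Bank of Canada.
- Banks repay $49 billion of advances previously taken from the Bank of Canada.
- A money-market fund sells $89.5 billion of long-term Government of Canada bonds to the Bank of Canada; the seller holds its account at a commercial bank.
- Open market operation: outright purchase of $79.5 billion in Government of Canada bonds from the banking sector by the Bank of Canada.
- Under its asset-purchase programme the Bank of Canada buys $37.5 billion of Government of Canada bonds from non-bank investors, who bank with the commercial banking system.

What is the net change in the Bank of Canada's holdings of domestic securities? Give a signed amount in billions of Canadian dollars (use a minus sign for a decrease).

Bank of Canada balance sheet:
  Assets:      Securities +$206.5B, Loans to banks −$49B
  Liabilities: Bank reserves +$150.5B, Government deposits +$7B
Commercial banking system:
  Assets:      Reserves at CB +$150.5B, Securities −$79.5B
  Liabilities: Checkable deposits +$120B, Borrowings from CB −$49B
So the change in the Bank of Canada's holdings of domestic securities is +$206.5 billion.

+$206.5 billion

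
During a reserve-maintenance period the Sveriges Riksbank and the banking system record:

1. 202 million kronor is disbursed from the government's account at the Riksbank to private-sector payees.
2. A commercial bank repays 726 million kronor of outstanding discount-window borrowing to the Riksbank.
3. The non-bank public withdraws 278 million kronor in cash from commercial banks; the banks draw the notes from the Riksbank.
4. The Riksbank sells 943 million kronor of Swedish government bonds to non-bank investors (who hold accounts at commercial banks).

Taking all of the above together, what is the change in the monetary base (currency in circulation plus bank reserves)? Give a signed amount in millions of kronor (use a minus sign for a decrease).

-1467 million

Government spending 202 million kronor: a non-base liability converts back to reserves → +202M.
Discount-window repayment 726 million kronor: Riksbank balance sheet contracts → −726M.
Currency withdrawal 278 million kronor: just a shift between currency and reserves — both are base money → 0.
Asset sale (to non-banks) 943 million kronor: Riksbank balance sheet contracts → −943M.
Net: 202 − 726 + 0 − 943 = -1467 million.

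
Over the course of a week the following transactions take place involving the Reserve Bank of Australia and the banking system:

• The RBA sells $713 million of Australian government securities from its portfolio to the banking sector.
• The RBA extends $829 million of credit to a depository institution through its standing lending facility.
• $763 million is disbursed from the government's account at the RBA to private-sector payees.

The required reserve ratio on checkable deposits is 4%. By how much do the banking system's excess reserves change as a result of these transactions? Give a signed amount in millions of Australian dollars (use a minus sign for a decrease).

+$848.48 million

OMO sale (to banks) $713 million: reserves −$713M, deposits 0.
Discount-window loan $829 million: reserves +$829M, deposits 0.
Government spending $763 million: reserves +$763M, deposits +$763M.
Totals: Δreserves = +$879M, Δdeposits = +$763M.
Δrequired reserves = 4% × +$763M = +$30.52M.
Δexcess reserves = Δreserves − Δrequired = +$879M − (+$30.52M) = +$848.48 million.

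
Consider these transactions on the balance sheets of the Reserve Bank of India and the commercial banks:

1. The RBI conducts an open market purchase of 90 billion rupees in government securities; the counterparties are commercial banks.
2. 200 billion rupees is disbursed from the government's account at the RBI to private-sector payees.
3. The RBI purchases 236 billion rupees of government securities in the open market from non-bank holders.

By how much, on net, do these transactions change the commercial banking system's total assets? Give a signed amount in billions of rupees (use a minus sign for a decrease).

OMO purchase (from banks) 90 billion rupees: just an asset swap on bank balance sheets → 0.
Government spending 200 billion rupees: bank balance sheets expand → +200B.
Asset purchase (from non-banks) 236 billion rupees: bank balance sheets expand → +236B.
Net: 0 + 200 + 236 = +436 billion.

+436 billion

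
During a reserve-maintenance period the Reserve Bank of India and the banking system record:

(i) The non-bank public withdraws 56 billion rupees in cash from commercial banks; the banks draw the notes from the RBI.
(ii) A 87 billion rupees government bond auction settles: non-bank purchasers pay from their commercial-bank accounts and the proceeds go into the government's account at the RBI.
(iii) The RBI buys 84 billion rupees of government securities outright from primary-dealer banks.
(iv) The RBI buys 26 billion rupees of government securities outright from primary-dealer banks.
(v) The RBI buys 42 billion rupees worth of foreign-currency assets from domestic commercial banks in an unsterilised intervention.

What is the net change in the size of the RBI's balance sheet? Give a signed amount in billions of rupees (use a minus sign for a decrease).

Currency withdrawal 56 billion rupees: only the composition of liabilities changes → 0.
Government account inflow 87 billion rupees: only the composition of liabilities changes → 0.
OMO purchase (from banks) 84 billion rupees: an RBI asset is acquired → +84B.
OMO purchase (from banks) 26 billion rupees: an RBI asset is acquired → +26B.
FX purchase 42 billion rupees: an RBI asset is acquired → +42B.
Net: 0 + 0 + 84 + 26 + 42 = +152 billion.

+152 billion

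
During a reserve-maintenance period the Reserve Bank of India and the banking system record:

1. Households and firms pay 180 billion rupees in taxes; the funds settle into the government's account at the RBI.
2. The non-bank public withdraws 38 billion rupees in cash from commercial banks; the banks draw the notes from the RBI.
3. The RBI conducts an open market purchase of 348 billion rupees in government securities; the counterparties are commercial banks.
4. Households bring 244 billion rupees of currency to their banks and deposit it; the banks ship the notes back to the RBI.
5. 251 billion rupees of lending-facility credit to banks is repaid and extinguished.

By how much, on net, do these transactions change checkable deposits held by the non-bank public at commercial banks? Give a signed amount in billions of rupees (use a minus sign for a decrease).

+26 billion

Government account inflow 180 billion rupees: non-bank counterparties' bank balances fall → −180B.
Currency withdrawal 38 billion rupees: non-bank counterparties' bank balances fall → −38B.
OMO purchase (from banks) 348 billion rupees: the counterparty is a bank, so public deposits are unchanged → 0.
Currency deposit 244 billion rupees: non-bank counterparties' bank balances rise → +244B.
Discount-window repayment 251 billion rupees: the counterparty is a bank, so public deposits are unchanged → 0.
Net: −180 − 38 + 0 + 244 + 0 = +26 billion.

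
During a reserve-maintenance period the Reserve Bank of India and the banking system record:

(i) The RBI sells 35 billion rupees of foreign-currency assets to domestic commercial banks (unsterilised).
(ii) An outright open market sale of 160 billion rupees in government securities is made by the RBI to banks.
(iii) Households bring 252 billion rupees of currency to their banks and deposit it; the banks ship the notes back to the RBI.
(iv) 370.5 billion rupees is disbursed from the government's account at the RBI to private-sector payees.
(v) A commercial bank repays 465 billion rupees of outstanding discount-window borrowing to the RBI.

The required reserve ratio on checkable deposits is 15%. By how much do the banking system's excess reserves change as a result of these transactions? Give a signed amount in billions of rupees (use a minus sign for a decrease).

FX sale 35 billion rupees: reserves −35B, deposits 0.
OMO sale (to banks) 160 billion rupees: reserves −160B, deposits 0.
Currency deposit 252 billion rupees: reserves +252B, deposits +252B.
Government spending 370.5 billion rupees: reserves +370.5B, deposits +370.5B.
Discount-window repayment 465 billion rupees: reserves −465B, deposits 0.
Totals: Δreserves = −37.5B, Δdeposits = +622.5B.
Δrequired reserves = 15% × +622.5B = +93.375B.
Δexcess reserves = Δreserves − Δrequired = −37.5B − (+93.375B) = -130.875 billion.

-130.875 billion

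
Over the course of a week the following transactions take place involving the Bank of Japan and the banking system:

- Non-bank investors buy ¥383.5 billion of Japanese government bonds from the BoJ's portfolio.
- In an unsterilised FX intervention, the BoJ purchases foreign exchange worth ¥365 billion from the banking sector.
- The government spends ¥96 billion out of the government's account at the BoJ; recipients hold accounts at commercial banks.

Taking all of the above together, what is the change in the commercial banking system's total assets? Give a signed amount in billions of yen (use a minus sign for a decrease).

-¥287.5 billion

Asset sale (to non-banks) ¥383.5 billion: bank balance sheets shrink → −¥383.5B.
FX purchase ¥365 billion: just an asset swap on bank balance sheets → 0.
Government spending ¥96 billion: bank balance sheets expand → +¥96B.
Net: −383.5 + 0 + 96 = -¥287.5 billion.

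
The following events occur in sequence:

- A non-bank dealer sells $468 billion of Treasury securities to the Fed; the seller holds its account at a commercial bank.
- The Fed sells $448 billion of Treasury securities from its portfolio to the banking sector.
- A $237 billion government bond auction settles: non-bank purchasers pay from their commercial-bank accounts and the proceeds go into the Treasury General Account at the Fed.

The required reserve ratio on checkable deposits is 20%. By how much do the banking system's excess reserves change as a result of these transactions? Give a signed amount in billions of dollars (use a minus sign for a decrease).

Asset purchase (from non-banks) $468 billion: reserves +$468B, deposits +$468B.
OMO sale (to banks) $448 billion: reserves −$448B, deposits 0.
Government account inflow $237 billion: reserves −$237B, deposits −$237B.
Totals: Δreserves = −$217B, Δdeposits = +$231B.
Δrequired reserves = 20% × +$231B = +$46.2B.
Δexcess reserves = Δreserves − Δrequired = −$217B − (+$46.2B) = -$263.2 billion.

-$263.2 billion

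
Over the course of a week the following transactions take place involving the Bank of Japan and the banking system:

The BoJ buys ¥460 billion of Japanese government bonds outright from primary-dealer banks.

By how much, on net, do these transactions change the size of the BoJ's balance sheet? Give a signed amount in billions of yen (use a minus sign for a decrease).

BoJ balance sheet:
  Assets:      Securities +¥460B
  Liabilities: Bank reserves +¥460B
Commercial banking system:
  Assets:      Reserves at CB +¥460B, Securities −¥460B
  Liabilities: no change
Change in total BoJ assets = +¥460 billion.

+¥460 billion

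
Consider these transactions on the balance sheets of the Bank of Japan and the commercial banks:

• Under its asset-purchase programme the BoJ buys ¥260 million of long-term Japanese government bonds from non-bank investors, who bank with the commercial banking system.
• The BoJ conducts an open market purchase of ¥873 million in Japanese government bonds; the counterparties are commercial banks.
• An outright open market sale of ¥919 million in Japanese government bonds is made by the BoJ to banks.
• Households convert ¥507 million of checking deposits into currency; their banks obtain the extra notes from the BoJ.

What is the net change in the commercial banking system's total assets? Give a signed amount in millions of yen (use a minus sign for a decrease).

-¥247 million

Asset purchase (from non-banks) ¥260 million: bank balance sheets expand → +¥260M.
OMO purchase (from banks) ¥873 million: just an asset swap on bank balance sheets → 0.
OMO sale (to banks) ¥919 million: just an asset swap on bank balance sheets → 0.
Currency withdrawal ¥507 million: bank balance sheets shrink → −¥507M.
Net: 260 + 0 + 0 − 507 = -¥247 million.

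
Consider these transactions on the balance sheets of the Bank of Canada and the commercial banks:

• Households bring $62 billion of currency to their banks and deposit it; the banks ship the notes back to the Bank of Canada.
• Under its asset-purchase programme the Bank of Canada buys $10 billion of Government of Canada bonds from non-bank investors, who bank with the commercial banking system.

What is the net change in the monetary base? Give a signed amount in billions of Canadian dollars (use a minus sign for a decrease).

+$10 billion

Currency deposit $62 billion: just a shift between currency and reserves — both are base money → 0.
Asset purchase (from non-banks) $10 billion: Bank of Canada balance sheet expands → +$10B.
Net: 0 + 10 = +$10 billion.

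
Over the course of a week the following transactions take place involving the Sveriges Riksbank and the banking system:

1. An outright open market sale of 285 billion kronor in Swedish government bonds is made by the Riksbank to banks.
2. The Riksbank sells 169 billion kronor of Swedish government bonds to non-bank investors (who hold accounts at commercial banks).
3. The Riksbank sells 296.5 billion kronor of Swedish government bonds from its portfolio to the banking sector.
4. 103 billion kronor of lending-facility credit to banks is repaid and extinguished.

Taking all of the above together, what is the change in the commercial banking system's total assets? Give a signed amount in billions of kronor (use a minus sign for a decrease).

-272 billion

Riksbank balance sheet:
  Assets:      Securities −750.5B, Loans to banks −103B
  Liabilities: Bank reserves −853.5B
Commercial banking system:
  Assets:      Reserves at CB −853.5B, Securities +581.5B
  Liabilities: Checkable deposits −169B, Borrowings from CB −103B
Change in total bank assets = -272 billion.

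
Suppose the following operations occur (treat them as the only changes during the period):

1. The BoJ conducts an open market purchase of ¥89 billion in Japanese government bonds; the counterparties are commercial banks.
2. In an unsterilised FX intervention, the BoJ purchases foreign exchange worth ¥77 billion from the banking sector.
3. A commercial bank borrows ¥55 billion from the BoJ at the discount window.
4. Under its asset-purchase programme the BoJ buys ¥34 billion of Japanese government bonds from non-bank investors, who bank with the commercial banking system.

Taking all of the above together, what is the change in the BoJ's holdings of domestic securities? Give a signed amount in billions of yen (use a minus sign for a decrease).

+¥123 billion

BoJ balance sheet:
  Assets:      Securities +¥123B, Loans to banks +¥55B, Foreign assets +¥77B
  Liabilities: Bank reserves +¥255B
So the change in the BoJ's holdings of domestic securities is +¥123 billion.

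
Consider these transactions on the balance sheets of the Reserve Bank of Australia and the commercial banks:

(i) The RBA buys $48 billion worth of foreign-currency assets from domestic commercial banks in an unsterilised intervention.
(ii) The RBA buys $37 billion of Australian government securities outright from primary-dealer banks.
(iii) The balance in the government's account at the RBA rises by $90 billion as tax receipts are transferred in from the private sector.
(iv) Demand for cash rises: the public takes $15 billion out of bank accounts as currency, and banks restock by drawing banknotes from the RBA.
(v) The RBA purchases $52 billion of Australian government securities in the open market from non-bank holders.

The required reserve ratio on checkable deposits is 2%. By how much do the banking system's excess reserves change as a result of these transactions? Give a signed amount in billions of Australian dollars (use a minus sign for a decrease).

FX purchase $48 billion: reserves +$48B, deposits 0.
OMO purchase (from banks) $37 billion: reserves +$37B, deposits 0.
Government account inflow $90 billion: reserves −$90B, deposits −$90B.
Currency withdrawal $15 billion: reserves −$15B, deposits −$15B.
Asset purchase (from non-banks) $52 billion: reserves +$52B, deposits +$52B.
Totals: Δreserves = +$32B, Δdeposits = −$53B.
Δrequired reserves = 2% × −$53B = −$1.06B.
Δexcess reserves = Δreserves − Δrequired = +$32B − (−$1.06B) = +$33.06 billion.

+$33.06 billion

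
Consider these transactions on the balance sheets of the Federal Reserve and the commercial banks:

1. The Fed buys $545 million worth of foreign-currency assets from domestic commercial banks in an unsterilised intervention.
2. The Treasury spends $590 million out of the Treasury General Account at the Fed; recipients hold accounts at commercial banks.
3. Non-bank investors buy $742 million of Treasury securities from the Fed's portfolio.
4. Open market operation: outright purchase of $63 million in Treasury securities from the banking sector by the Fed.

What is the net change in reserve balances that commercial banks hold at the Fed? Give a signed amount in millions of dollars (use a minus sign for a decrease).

+$456 million

Fed balance sheet:
  Assets:      Securities −$679M, Foreign assets +$545M
  Liabilities: Bank reserves +$456M, Government deposits −$590M
So the change in reserve balances that commercial banks hold at the Fed is +$456 million.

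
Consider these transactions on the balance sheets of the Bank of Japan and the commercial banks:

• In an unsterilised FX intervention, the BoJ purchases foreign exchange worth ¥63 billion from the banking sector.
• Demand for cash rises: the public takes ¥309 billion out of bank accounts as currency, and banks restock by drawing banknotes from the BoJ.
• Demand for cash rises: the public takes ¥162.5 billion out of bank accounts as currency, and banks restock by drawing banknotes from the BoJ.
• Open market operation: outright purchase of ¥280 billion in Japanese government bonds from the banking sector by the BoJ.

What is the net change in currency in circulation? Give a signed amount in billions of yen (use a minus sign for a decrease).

BoJ balance sheet:
  Assets:      Securities +¥280B, Foreign assets +¥63B
  Liabilities: Bank reserves −¥128.5B, Currency in circulation +¥471.5B
Commercial banking system:
  Assets:      Reserves at CB −¥128.5B, Securities −¥280B, Foreign assets −¥63B
  Liabilities: Checkable deposits −¥471.5B
So the change in currency in circulation is +¥471.5 billion.

+¥471.5 billion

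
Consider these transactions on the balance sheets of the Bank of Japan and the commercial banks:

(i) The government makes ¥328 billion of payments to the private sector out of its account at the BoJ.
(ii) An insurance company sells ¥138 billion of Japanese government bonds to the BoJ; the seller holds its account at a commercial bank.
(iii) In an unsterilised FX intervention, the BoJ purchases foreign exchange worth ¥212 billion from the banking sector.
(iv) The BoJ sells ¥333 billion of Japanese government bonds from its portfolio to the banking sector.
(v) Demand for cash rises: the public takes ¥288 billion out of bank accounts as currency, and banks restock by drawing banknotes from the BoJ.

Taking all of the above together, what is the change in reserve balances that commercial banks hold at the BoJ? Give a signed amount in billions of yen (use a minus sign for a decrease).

BoJ balance sheet:
  Assets:      Securities −¥195B, Foreign assets +¥212B
  Liabilities: Bank reserves +¥57B, Currency in circulation +¥288B, Government deposits −¥328B
Commercial banking system:
  Assets:      Reserves at CB +¥57B, Securities +¥333B, Foreign assets −¥212B
  Liabilities: Checkable deposits +¥178B
So the change in reserve balances that commercial banks hold at the BoJ is +¥57 billion.

+¥57 billion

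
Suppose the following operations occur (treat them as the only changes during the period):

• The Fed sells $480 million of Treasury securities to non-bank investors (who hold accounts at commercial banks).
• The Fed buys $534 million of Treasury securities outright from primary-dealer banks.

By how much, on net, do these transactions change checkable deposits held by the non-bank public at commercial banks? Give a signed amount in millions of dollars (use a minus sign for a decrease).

Asset sale (to non-banks) $480 million: non-bank counterparties' bank balances fall → −$480M.
OMO purchase (from banks) $534 million: the counterparty is a bank, so public deposits are unchanged → 0.
Net: −480 + 0 = -$480 million.

-$480 million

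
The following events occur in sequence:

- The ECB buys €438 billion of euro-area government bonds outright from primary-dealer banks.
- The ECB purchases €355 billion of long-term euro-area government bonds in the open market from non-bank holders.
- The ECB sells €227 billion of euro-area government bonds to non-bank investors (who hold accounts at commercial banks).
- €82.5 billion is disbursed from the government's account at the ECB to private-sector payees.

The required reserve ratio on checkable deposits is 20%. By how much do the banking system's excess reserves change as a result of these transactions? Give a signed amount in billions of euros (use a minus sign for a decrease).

OMO purchase (from banks) €438 billion: reserves +€438B, deposits 0.
Asset purchase (from non-banks) €355 billion: reserves +€355B, deposits +€355B.
Asset sale (to non-banks) €227 billion: reserves −€227B, deposits −€227B.
Government spending €82.5 billion: reserves +€82.5B, deposits +€82.5B.
Totals: Δreserves = +€648.5B, Δdeposits = +€210.5B.
Δrequired reserves = 20% × +€210.5B = +€42.1B.
Δexcess reserves = Δreserves − Δrequired = +€648.5B − (+€42.1B) = +€606.4 billion.

+€606.4 billion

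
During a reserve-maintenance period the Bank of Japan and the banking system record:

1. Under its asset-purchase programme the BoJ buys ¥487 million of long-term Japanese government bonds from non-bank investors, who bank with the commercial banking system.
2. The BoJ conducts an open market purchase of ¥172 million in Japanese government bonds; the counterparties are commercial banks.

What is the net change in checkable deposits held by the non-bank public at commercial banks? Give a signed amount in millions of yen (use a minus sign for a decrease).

+¥487 million

BoJ balance sheet:
  Assets:      Securities +¥659M
  Liabilities: Bank reserves +¥659M
Commercial banking system:
  Assets:      Reserves at CB +¥659M, Securities −¥172M
  Liabilities: Checkable deposits +¥487M
So the change in checkable deposits held by the non-bank public at commercial banks is +¥487 million.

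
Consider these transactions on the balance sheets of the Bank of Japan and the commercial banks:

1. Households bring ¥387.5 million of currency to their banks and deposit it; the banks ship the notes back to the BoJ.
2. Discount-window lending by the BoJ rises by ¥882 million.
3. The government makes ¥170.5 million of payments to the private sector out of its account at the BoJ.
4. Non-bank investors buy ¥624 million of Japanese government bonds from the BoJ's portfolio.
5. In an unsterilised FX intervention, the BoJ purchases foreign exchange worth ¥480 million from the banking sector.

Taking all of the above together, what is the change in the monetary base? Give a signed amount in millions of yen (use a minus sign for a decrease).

+¥908.5 million

BoJ balance sheet:
  Assets:      Securities −¥624M, Loans to banks +¥882M, Foreign assets +¥480M
  Liabilities: Bank reserves +¥1296M, Currency in circulation −¥387.5M, Government deposits −¥170.5M
Monetary base = currency + reserves: −¥387.5M + (+¥1296M) = +¥908.5 million.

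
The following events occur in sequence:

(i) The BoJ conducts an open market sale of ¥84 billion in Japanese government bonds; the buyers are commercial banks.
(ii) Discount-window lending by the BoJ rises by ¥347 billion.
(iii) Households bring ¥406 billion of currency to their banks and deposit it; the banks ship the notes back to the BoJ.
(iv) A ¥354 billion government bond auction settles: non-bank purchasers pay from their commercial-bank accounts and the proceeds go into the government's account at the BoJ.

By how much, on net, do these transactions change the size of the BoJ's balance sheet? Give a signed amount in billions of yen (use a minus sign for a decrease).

+¥263 billion

BoJ balance sheet:
  Assets:      Securities −¥84B, Loans to banks +¥347B
  Liabilities: Bank reserves +¥315B, Currency in circulation −¥406B, Government deposits +¥354B
Commercial banking system:
  Assets:      Reserves at CB +¥315B, Securities +¥84B
  Liabilities: Checkable deposits +¥52B, Borrowings from CB +¥347B
Change in total BoJ assets = +¥263 billion.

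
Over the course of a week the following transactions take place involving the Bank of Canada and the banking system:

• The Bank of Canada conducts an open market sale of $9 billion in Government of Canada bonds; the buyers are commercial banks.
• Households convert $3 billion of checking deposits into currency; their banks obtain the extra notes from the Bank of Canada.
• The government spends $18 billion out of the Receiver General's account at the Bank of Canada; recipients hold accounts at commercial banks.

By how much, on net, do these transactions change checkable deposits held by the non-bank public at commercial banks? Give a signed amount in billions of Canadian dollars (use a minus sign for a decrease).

+$15 billion

OMO sale (to banks) $9 billion: the counterparty is a bank, so public deposits are unchanged → 0.
Currency withdrawal $3 billion: non-bank counterparties' bank balances fall → −$3B.
Government spending $18 billion: non-bank counterparties' bank balances rise → +$18B.
Net: 0 − 3 + 18 = +$15 billion.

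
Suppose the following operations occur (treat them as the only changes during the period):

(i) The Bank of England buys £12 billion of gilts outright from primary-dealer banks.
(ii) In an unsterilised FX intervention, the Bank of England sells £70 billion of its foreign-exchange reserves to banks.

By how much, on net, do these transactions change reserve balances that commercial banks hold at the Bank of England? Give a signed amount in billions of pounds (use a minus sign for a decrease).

Bank of England balance sheet:
  Assets:      Securities +£12B, Foreign assets −£70B
  Liabilities: Bank reserves −£58B
So the change in reserve balances that commercial banks hold at the Bank of England is -£58 billion.

-£58 billion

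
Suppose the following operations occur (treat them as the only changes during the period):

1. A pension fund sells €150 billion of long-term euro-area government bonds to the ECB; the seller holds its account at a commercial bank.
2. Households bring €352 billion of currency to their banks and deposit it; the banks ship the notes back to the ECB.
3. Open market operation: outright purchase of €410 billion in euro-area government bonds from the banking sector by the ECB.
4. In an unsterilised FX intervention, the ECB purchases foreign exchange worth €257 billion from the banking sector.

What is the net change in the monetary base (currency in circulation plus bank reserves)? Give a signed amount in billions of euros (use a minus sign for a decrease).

ECB balance sheet:
  Assets:      Securities +€560B, Foreign assets +€257B
  Liabilities: Bank reserves +€1169B, Currency in circulation −€352B
Commercial banking system:
  Assets:      Reserves at CB +€1169B, Securities −€410B, Foreign assets −€257B
  Liabilities: Checkable deposits +€502B
Monetary base = currency + reserves: −€352B + (+€1169B) = +€817 billion.

+€817 billion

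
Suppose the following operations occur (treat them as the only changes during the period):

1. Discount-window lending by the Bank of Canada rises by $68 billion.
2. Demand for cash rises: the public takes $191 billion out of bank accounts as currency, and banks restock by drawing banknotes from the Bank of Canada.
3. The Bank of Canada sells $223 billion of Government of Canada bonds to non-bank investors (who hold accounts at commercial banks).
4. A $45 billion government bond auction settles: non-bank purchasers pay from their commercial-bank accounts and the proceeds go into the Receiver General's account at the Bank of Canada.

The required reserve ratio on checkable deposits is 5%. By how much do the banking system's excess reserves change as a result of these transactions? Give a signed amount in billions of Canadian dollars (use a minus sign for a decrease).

Discount-window loan $68 billion: reserves +$68B, deposits 0.
Currency withdrawal $191 billion: reserves −$191B, deposits −$191B.
Asset sale (to non-banks) $223 billion: reserves −$223B, deposits −$223B.
Government account inflow $45 billion: reserves −$45B, deposits −$45B.
Totals: Δreserves = −$391B, Δdeposits = −$459B.
Δrequired reserves = 5% × −$459B = −$22.95B.
Δexcess reserves = Δreserves − Δrequired = −$391B − (−$22.95B) = -$368.05 billion.

-$368.05 billion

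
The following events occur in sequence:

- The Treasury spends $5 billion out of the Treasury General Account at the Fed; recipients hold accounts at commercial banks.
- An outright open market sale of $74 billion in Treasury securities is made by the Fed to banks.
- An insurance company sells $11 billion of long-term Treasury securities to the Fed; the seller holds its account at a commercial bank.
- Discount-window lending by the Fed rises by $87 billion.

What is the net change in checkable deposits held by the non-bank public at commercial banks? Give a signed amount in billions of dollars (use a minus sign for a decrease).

Government spending $5 billion: non-bank counterparties' bank balances rise → +$5B.
OMO sale (to banks) $74 billion: the counterparty is a bank, so public deposits are unchanged → 0.
Asset purchase (from non-banks) $11 billion: non-bank counterparties' bank balances rise → +$11B.
Discount-window loan $87 billion: the counterparty is a bank, so public deposits are unchanged → 0.
Net: 5 + 0 + 11 + 0 = +$16 billion.

+$16 billion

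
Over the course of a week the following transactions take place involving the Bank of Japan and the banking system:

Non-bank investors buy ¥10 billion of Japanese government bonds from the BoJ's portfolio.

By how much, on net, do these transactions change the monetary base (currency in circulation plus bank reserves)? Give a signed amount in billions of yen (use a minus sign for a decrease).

Asset sale (to non-banks) ¥10 billion: BoJ balance sheet contracts → −¥10B.

-¥10 billion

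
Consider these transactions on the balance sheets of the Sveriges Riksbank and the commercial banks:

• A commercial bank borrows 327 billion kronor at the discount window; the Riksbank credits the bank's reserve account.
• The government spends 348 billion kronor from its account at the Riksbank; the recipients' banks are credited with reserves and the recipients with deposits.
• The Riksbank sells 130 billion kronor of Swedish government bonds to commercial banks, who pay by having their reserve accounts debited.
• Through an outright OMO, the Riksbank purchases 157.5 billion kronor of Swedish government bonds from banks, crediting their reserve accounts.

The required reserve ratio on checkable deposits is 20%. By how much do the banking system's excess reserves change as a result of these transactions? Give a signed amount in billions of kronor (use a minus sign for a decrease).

+632.9 billion

Discount-window loan 327 billion kronor: reserves +327B, deposits 0.
Government spending 348 billion kronor: reserves +348B, deposits +348B.
OMO sale (to banks) 130 billion kronor: reserves −130B, deposits 0.
OMO purchase (from banks) 157.5 billion kronor: reserves +157.5B, deposits 0.
Totals: Δreserves = +702.5B, Δdeposits = +348B.
Δrequired reserves = 20% × +348B = +69.6B.
Δexcess reserves = Δreserves − Δrequired = +702.5B − (+69.6B) = +632.9 billion.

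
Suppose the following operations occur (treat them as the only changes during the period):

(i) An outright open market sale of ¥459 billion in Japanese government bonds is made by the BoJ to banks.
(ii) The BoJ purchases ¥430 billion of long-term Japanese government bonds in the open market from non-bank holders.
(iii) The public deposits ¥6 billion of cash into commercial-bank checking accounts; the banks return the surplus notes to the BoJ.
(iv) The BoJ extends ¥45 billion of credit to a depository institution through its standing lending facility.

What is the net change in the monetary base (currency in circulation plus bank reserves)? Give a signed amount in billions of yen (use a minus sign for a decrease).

+¥16 billion

BoJ balance sheet:
  Assets:      Securities −¥29B, Loans to banks +¥45B
  Liabilities: Bank reserves +¥22B, Currency in circulation −¥6B
Monetary base = currency + reserves: −¥6B + (+¥22B) = +¥16 billion.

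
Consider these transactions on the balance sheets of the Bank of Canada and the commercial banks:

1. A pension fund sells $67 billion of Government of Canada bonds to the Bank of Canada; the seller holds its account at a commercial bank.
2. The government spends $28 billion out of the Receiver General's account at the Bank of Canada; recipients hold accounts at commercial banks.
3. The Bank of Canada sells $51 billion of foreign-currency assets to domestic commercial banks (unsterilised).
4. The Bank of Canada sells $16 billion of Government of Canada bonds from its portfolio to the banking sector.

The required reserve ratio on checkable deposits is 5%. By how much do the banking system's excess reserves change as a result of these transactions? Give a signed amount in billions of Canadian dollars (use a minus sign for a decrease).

+$23.25 billion

Asset purchase (from non-banks) $67 billion: reserves +$67B, deposits +$67B.
Government spending $28 billion: reserves +$28B, deposits +$28B.
FX sale $51 billion: reserves −$51B, deposits 0.
OMO sale (to banks) $16 billion: reserves −$16B, deposits 0.
Totals: Δreserves = +$28B, Δdeposits = +$95B.
Δrequired reserves = 5% × +$95B = +$4.75B.
Δexcess reserves = Δreserves − Δrequired = +$28B − (+$4.75B) = +$23.25 billion.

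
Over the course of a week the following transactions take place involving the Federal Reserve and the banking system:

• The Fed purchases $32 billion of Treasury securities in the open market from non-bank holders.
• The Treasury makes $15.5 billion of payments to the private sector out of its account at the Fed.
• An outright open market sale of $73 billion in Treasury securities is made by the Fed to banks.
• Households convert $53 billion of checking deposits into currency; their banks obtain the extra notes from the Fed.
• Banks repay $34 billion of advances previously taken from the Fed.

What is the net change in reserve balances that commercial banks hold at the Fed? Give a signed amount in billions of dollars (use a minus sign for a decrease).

Asset purchase (from non-banks) $32 billion: the Fed pays by crediting reserve accounts → +$32B.
Government spending $15.5 billion: government payments flow into bank reserve accounts → +$15.5B.
OMO sale (to banks) $73 billion: the buying banks pay out of their reserve balances → −$73B.
Currency withdrawal $53 billion: banks swap reserves for currency → −$53B.
Discount-window repayment $34 billion: repayment is debited from reserves → −$34B.
Net: 32 + 15.5 − 73 − 53 − 34 = -$112.5 billion.

-$112.5 billion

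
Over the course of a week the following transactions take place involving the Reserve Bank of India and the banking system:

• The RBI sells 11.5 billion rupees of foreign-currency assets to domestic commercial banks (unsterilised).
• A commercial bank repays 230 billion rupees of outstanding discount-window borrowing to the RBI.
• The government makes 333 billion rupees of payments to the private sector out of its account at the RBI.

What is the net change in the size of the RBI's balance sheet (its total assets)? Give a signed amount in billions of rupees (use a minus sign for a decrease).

FX sale 11.5 billion rupees: an RBI asset is shed → −11.5B.
Discount-window repayment 230 billion rupees: an RBI asset is shed → −230B.
Government spending 333 billion rupees: only the composition of liabilities changes → 0.
Net: −11.5 − 230 + 0 = -241.5 billion.

-241.5 billion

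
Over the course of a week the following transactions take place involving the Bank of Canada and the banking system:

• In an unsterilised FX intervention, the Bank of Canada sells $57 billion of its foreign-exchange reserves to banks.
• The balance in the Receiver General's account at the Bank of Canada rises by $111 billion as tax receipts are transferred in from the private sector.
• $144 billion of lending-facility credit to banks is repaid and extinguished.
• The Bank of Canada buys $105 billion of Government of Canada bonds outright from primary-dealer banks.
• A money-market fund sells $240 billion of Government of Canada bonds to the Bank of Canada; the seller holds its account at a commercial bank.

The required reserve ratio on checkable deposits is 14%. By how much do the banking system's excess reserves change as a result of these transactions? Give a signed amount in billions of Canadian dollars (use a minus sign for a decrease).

+$14.94 billion

FX sale $57 billion: reserves −$57B, deposits 0.
Government account inflow $111 billion: reserves −$111B, deposits −$111B.
Discount-window repayment $144 billion: reserves −$144B, deposits 0.
OMO purchase (from banks) $105 billion: reserves +$105B, deposits 0.
Asset purchase (from non-banks) $240 billion: reserves +$240B, deposits +$240B.
Totals: Δreserves = +$33B, Δdeposits = +$129B.
Δrequired reserves = 14% × +$129B = +$18.06B.
Δexcess reserves = Δreserves − Δrequired = +$33B − (+$18.06B) = +$14.94 billion.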